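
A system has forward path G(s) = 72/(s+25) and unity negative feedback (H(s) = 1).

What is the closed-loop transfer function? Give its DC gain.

T(s) = G/(1+GH) = [72/(s+25)] / [1 + 72/(s+25)] = 72/(s+25+72) = 72/(s+97). DC gain = 72/97 = 0.7423.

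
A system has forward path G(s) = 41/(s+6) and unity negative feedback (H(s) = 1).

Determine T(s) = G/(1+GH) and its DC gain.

T(s) = G/(1+GH) = [41/(s+6)] / [1 + 41/(s+6)] = 41/(s+6+41) = 41/(s+47). DC gain = 41/47 = 0.8723.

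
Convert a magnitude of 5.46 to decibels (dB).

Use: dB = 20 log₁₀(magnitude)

dB = 20 log₁₀(5.46) = 14.7 dB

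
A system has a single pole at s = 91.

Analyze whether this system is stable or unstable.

Pole at s = 91 is in the right half-plane. Unstable.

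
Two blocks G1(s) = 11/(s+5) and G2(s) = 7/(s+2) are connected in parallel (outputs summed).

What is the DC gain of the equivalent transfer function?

Parallel: G_eq = G1 + G2. DC gain = G1(0) + G2(0) = 11/5 + 7/2 = 2.2 + 3.5 = 5.7.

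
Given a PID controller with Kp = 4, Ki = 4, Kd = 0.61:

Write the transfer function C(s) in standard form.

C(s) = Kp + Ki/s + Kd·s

Substituting values: C(s) = 4 + 4/s + 0.61s = (0.61s² + 4s + 4)/s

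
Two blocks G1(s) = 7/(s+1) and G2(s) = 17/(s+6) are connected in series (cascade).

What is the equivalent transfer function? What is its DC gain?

Series: multiply transfer functions. G_eq = 7/(s+1) × 17/(s+6) = 119/((s+1)(s+6)). DC gain = 119/(1×6) = 19.8333.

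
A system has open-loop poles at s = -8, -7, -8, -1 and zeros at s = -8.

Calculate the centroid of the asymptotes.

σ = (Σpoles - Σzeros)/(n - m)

σ = (Σpoles - Σzeros)/(n - m) = (-24 - (-8))/(4 - 1) = -16/3 = -5.33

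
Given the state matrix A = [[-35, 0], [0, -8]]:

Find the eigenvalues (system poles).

For diagonal matrix, eigenvalues are diagonal entries: λ₁ = -35, λ₂ = -8.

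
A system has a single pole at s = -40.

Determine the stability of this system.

Pole at s = -40 is in the left half-plane. Stable.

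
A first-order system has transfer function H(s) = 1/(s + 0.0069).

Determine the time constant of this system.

For H(s) = 1/(s + 1/τ), the pole is at -1/τ = -0.0069, so τ = 1/0.0069 = 144.9 s.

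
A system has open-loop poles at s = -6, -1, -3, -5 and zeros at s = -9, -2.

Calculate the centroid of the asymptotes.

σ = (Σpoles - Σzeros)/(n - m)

σ = (Σpoles - Σzeros)/(n - m) = (-15 - (-11))/(4 - 2) = -4/2 = -2.0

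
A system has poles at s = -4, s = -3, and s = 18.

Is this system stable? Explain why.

Pole(s) at s = 18 are not in the left half-plane. System is unstable.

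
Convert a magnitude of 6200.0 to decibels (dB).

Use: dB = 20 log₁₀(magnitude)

dB = 20 log₁₀(6200.0) = 75.8 dB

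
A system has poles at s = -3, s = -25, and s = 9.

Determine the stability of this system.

Pole(s) at s = 9 are not in the left half-plane. System is unstable.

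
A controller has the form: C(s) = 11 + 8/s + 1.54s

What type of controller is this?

This is a Proportional-Integral-Derivative (PID) controller.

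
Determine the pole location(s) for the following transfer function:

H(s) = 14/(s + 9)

Pole is where denominator = 0: s + 9 = 0, so s = -9.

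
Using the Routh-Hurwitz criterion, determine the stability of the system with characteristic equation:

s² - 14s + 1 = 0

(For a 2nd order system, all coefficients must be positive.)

Coefficients: 1, -14, 1. b=-14 not positive, so system is unstable.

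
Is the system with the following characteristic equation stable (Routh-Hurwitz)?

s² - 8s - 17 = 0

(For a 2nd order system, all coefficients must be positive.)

Coefficients: 1, -8, -17. b=-8, c=-17 not positive, so system is unstable.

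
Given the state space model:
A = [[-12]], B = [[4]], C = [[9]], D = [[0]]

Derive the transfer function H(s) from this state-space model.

(sI - A)⁻¹ = 1/(s + 12). H(s) = 9 × 4/(s + 12) + 0 = 36/(s + 12).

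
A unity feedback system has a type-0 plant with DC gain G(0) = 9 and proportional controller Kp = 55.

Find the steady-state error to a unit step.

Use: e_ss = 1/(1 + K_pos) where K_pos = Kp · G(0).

K_pos = Kp · G(0) = 55 × 9 = 495. e_ss = 1/(1 + 495) = 0.0020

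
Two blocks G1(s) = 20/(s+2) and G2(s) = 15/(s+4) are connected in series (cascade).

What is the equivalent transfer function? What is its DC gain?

Series: multiply transfer functions. G_eq = 20/(s+2) × 15/(s+4) = 300/((s+2)(s+4)). DC gain = 300/(2×4) = 37.5.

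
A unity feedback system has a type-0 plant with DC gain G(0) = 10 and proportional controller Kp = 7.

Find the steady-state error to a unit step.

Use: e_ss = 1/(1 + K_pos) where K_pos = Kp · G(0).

K_pos = Kp · G(0) = 7 × 10 = 70. e_ss = 1/(1 + 70) = 0.0141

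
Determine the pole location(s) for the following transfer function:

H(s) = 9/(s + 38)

Pole is where denominator = 0: s + 38 = 0, so s = -38.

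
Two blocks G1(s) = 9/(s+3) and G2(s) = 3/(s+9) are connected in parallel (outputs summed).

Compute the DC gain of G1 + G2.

Parallel: G_eq = G1 + G2. DC gain = G1(0) + G2(0) = 9/3 + 3/9 = 3 + 0.3333 = 3.3333.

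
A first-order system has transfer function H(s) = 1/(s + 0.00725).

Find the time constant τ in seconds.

For H(s) = 1/(s + 1/τ), the pole is at -1/τ = -0.00725, so τ = 1/0.00725 = 137.9 s.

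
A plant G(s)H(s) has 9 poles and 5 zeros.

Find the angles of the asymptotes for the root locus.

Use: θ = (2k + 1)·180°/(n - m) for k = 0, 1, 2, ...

n - m = 9 - 5 = 4. Angles: θk = (2k + 1)·180°/4 = 45°, 135°, 225°, 315°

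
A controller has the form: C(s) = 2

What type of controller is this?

This is a Proportional (P) controller.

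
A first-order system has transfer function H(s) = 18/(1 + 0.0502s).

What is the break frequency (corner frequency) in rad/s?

Corner frequency = 1/τ = 1/0.0502 = 19.92 rad/s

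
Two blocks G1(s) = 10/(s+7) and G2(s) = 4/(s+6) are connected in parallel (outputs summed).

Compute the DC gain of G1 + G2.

Parallel: G_eq = G1 + G2. DC gain = G1(0) + G2(0) = 10/7 + 4/6 = 1.4286 + 0.6667 = 2.0952.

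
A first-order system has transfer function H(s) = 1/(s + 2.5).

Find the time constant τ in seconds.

For H(s) = 1/(s + 1/τ), the pole is at -1/τ = -2.5, so τ = 1/2.5 = 0.4 s.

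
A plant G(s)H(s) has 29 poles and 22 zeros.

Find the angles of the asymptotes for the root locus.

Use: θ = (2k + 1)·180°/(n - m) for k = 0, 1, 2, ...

n - m = 29 - 22 = 7. Angles: θk = (2k + 1)·180°/7 = 25.71°, 77.14°, 128.57°, 180°, 231.43°, 282.86°, 334.29°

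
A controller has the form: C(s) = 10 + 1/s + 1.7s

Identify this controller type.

This is a Proportional-Integral-Derivative (PID) controller.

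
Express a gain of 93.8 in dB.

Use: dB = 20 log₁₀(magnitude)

dB = 20 log₁₀(93.8) = 39.4 dB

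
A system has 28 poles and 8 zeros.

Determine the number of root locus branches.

Root locus has n branches where n = number of poles = 28.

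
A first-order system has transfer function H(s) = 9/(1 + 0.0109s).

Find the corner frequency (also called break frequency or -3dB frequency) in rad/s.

Corner frequency = 1/τ = 1/0.0109 = 91.743 rad/s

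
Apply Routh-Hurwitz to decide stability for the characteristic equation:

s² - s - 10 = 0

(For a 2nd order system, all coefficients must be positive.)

Coefficients: 1, -1, -10. b=-1, c=-10 not positive, so system is unstable.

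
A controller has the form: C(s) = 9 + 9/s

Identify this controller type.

This is a Proportional-Integral (PI) controller.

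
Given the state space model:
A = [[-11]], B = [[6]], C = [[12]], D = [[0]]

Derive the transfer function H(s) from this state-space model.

(sI - A)⁻¹ = 1/(s + 11). H(s) = 12 × 6/(s + 11) + 0 = 72/(s + 11).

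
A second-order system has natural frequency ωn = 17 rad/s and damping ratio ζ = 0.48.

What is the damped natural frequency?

ωd = ωn√(1 - ζ²) = 17√(1 - 0.48²) = 14.91 rad/s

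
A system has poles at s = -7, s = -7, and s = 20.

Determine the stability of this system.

Pole(s) at s = 20 are not in the left half-plane. System is unstable.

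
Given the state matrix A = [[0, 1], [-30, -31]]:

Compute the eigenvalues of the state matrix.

det(A - λI) = λ² - (-31)λ + 30 = (λ - (-1))(λ - (-30)). Eigenvalues: -1, -30.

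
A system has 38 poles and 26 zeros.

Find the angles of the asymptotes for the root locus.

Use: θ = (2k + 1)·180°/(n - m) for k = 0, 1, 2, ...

n - m = 38 - 26 = 12. Angles: θk = (2k + 1)·180°/12 = 15°, 45°, 75°, 105°, 135°, 165°, 195°, 225°, 255°, 285°, 315°, 345°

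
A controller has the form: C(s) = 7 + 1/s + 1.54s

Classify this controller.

This is a Proportional-Integral-Derivative (PID) controller.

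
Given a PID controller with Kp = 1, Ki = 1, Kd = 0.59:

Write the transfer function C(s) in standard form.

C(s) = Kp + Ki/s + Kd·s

Substituting values: C(s) = 1 + 1/s + 0.59s = (0.59s² + s + 1)/s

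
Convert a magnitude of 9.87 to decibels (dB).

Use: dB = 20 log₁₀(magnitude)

dB = 20 log₁₀(9.87) = 19.9 dB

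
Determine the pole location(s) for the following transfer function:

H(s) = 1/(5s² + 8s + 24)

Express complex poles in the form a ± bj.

Discriminant = 8² - 4×5×24 = 64 - 480 = -416 < 0, so the poles are a complex conjugate pair s = (-8 ± j√416)/(2×5). Real part = -8/(2×5) = -8/10 = -0.8; imaginary part = ±√416/(2×5) ≈ 2.0396. Poles: s = -0.8 ± 2.0396j.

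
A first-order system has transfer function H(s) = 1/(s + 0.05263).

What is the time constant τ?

For H(s) = 1/(s + 1/τ), the pole is at -1/τ = -0.05263, so τ = 1/0.05263 = 19 s.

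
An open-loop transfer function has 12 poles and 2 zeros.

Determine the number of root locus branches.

Root locus has n branches where n = number of poles = 12.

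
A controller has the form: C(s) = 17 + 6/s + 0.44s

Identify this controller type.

This is a Proportional-Integral-Derivative (PID) controller.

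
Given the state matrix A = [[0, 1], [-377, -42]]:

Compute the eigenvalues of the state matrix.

det(A - λI) = λ² - (-42)λ + 377 = (λ - (-13))(λ - (-29)). Eigenvalues: -13, -29.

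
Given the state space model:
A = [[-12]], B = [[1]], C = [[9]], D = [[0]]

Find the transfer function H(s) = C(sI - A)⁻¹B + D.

(sI - A)⁻¹ = 1/(s + 12). H(s) = 9 × 1/(s + 12) + 0 = 9/(s + 12).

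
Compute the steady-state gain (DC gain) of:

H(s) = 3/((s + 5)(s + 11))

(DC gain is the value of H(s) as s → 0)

DC gain = H(0) = 3/(5 × 11) = 3/55 = 0.0545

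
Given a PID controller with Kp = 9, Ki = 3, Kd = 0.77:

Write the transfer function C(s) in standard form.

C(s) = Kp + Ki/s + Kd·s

Substituting values: C(s) = 9 + 3/s + 0.77s = (0.77s² + 9s + 3)/s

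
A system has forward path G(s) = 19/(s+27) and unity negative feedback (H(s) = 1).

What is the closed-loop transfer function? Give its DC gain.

T(s) = G/(1+GH) = [19/(s+27)] / [1 + 19/(s+27)] = 19/(s+27+19) = 19/(s+46). DC gain = 19/46 = 0.4130.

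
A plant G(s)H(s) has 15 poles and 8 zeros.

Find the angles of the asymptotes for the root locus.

n - m = 15 - 8 = 7. Angles: θk = (2k + 1)·180°/7 = 25.71°, 77.14°, 128.57°, 180°, 231.43°, 282.86°, 334.29°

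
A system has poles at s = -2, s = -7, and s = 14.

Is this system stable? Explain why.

Pole(s) at s = 14 are not in the left half-plane. System is unstable.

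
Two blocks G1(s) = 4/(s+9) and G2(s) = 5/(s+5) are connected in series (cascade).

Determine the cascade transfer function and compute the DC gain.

Series: multiply transfer functions. G_eq = 4/(s+9) × 5/(s+5) = 20/((s+9)(s+5)). DC gain = 20/(9×5) = 0.4444.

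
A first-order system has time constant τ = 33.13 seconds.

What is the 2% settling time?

For first-order system, 2% settling time ≈ 4τ = 4 × 33.13 = 132.52 s.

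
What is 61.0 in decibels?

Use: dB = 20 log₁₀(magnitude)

dB = 20 log₁₀(61.0) = 35.7 dB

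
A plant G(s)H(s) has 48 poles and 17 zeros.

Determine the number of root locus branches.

Root locus has n branches where n = number of poles = 48.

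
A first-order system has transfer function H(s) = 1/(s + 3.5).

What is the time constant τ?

For H(s) = 1/(s + 1/τ), the pole is at -1/τ = -3.5, so τ = 1/3.5 = 0.2857 s.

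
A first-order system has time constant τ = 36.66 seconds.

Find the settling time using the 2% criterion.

For first-order system, 2% settling time ≈ 4τ = 4 × 36.66 = 146.64 s.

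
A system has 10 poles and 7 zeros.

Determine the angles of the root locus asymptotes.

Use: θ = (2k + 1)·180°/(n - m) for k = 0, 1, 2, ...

n - m = 10 - 7 = 3. Angles: θk = (2k + 1)·180°/3 = 60°, 180°, 300°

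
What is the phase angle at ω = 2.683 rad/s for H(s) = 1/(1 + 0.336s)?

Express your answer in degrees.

Phase = -arctan(ωτ) = -arctan(2.683 × 0.336) = -42.0°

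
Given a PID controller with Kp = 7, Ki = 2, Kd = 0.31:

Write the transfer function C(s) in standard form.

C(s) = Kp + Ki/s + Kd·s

Substituting values: C(s) = 7 + 2/s + 0.31s = (0.31s² + 7s + 2)/s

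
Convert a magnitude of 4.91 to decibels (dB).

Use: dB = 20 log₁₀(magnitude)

dB = 20 log₁₀(4.91) = 13.8 dB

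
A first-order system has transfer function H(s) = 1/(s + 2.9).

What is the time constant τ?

For H(s) = 1/(s + 1/τ), the pole is at -1/τ = -2.9, so τ = 1/2.9 = 0.3448 s.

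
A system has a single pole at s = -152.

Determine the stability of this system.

Pole at s = -152 is in the left half-plane. Stable.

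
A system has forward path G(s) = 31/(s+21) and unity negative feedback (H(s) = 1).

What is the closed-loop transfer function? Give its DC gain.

T(s) = G/(1+GH) = [31/(s+21)] / [1 + 31/(s+21)] = 31/(s+21+31) = 31/(s+52). DC gain = 31/52 = 0.5962.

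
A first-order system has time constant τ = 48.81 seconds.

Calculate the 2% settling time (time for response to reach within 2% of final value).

For first-order system, 2% settling time ≈ 4τ = 4 × 48.81 = 195.24 s.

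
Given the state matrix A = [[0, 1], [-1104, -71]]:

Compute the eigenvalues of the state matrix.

det(A - λI) = λ² - (-71)λ + 1104 = (λ - (-23))(λ - (-48)). Eigenvalues: -23, -48.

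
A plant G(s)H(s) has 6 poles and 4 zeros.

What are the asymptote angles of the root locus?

n - m = 6 - 4 = 2. Angles: θk = (2k + 1)·180°/2 = 90°, 270°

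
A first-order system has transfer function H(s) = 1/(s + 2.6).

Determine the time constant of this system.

For H(s) = 1/(s + 1/τ), the pole is at -1/τ = -2.6, so τ = 1/2.6 = 0.3846 s.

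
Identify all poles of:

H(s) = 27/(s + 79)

Pole is where denominator = 0: s + 79 = 0, so s = -79.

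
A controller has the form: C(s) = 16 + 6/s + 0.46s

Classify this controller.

This is a Proportional-Integral-Derivative (PID) controller.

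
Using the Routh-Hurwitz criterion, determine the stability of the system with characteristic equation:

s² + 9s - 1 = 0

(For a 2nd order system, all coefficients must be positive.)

Coefficients: 1, 9, -1. c=-1 not positive, so system is unstable.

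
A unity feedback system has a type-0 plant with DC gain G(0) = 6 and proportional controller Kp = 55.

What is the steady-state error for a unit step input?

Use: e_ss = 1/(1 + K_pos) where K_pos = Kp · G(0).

K_pos = Kp · G(0) = 55 × 6 = 330. e_ss = 1/(1 + 330) = 0.0030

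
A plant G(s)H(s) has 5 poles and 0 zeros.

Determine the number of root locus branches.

Root locus has n branches where n = number of poles = 5.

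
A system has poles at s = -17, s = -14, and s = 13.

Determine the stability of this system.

Pole(s) at s = 13 are not in the left half-plane. System is unstable.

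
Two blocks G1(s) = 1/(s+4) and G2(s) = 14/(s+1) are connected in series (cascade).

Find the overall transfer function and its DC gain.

Series: multiply transfer functions. G_eq = 1/(s+4) × 14/(s+1) = 14/((s+4)(s+1)). DC gain = 14/(4×1) = 3.5.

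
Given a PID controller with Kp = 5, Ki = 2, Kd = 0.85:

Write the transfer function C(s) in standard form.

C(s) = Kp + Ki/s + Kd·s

Substituting values: C(s) = 5 + 2/s + 0.85s = (0.85s² + 5s + 2)/s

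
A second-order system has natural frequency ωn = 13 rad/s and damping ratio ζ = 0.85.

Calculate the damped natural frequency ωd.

ωd = ωn√(1 - ζ²) = 13√(1 - 0.85²) = 6.85 rad/s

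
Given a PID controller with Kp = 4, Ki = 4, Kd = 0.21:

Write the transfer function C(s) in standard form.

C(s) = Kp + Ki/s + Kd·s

Substituting values: C(s) = 4 + 4/s + 0.21s = (0.21s² + 4s + 4)/s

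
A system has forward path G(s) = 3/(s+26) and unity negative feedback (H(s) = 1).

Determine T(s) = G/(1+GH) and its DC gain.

T(s) = G/(1+GH) = [3/(s+26)] / [1 + 3/(s+26)] = 3/(s+26+3) = 3/(s+29). DC gain = 3/29 = 0.1034.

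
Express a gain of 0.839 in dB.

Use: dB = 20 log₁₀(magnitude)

dB = 20 log₁₀(0.839) = -1.5 dB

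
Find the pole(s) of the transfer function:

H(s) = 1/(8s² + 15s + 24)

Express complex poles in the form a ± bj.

Discriminant = 15² - 4×8×24 = 225 - 768 = -543 < 0, so the poles are a complex conjugate pair s = (-15 ± j√543)/(2×8). Real part = -15/(2×8) = -15/16 = -0.9375; imaginary part = ±√543/(2×8) ≈ 1.4564. Poles: s = -0.9375 ± 1.4564j.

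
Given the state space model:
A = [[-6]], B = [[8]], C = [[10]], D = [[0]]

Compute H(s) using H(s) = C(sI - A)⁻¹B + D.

(sI - A)⁻¹ = 1/(s + 6). H(s) = 10 × 8/(s + 6) + 0 = 80/(s + 6).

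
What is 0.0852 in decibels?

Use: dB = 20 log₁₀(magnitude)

dB = 20 log₁₀(0.0852) = -21.4 dB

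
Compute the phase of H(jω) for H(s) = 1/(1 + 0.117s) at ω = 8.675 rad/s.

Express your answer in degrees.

Phase = -arctan(ωτ) = -arctan(8.675 × 0.117) = -45.4°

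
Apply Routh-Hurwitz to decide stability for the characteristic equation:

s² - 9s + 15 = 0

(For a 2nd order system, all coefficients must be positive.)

Coefficients: 1, -9, 15. b=-9 not positive, so system is unstable.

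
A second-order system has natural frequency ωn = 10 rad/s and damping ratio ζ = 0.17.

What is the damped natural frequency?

ωd = ωn√(1 - ζ²) = 10√(1 - 0.17²) = 9.85 rad/s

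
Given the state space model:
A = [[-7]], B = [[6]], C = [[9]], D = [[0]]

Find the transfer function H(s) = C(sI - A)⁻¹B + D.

(sI - A)⁻¹ = 1/(s + 7). H(s) = 9 × 6/(s + 7) + 0 = 54/(s + 7).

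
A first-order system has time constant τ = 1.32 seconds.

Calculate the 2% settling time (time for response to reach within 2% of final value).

For first-order system, 2% settling time ≈ 4τ = 4 × 1.32 = 5.28 s.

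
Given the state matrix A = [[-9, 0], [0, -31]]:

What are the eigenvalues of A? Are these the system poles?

For diagonal matrix, eigenvalues are diagonal entries: λ₁ = -9, λ₂ = -31. Eigenvalues of A = system poles.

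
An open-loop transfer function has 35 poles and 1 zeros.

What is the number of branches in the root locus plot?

Root locus has n branches where n = number of poles = 35.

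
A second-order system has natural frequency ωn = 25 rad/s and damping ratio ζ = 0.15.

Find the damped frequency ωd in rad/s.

ωd = ωn√(1 - ζ²) = 25√(1 - 0.15²) = 24.72 rad/s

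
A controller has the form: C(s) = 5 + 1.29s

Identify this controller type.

This is a Proportional-Derivative (PD) controller.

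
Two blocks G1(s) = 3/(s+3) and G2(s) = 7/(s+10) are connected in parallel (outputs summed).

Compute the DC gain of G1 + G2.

Parallel: G_eq = G1 + G2. DC gain = G1(0) + G2(0) = 3/3 + 7/10 = 1 + 0.7 = 1.7.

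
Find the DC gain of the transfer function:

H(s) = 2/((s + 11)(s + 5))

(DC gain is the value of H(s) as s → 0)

DC gain = H(0) = 2/(11 × 5) = 2/55 = 0.0364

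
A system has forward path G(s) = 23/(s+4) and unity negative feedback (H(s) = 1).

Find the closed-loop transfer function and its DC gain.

T(s) = G/(1+GH) = [23/(s+4)] / [1 + 23/(s+4)] = 23/(s+4+23) = 23/(s+27). DC gain = 23/27 = 0.8519.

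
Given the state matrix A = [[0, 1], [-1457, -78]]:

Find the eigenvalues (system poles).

det(A - λI) = λ² - (-78)λ + 1457 = (λ - (-31))(λ - (-47)). Eigenvalues: -31, -47.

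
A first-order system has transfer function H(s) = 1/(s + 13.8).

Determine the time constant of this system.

For H(s) = 1/(s + 1/τ), the pole is at -1/τ = -13.8, so τ = 1/13.8 = 0.0725 s.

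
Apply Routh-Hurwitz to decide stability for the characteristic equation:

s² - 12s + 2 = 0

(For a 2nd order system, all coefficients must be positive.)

Coefficients: 1, -12, 2. b=-12 not positive, so system is unstable.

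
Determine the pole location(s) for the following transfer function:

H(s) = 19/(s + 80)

Pole is where denominator = 0: s + 80 = 0, so s = -80.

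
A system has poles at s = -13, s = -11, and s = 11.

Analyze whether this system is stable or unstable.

Pole(s) at s = 11 are not in the left half-plane. System is unstable.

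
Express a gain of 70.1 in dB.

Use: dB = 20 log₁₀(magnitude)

dB = 20 log₁₀(70.1) = 36.9 dB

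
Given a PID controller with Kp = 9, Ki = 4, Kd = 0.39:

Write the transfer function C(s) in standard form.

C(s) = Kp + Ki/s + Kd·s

Substituting values: C(s) = 9 + 4/s + 0.39s = (0.39s² + 9s + 4)/s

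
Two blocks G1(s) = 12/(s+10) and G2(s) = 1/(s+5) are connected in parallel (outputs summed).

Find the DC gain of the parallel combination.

Parallel: G_eq = G1 + G2. DC gain = G1(0) + G2(0) = 12/10 + 1/5 = 1.2 + 0.2 = 1.4.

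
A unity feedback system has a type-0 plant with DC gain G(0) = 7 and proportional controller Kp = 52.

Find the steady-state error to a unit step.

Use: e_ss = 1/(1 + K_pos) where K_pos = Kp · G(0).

K_pos = Kp · G(0) = 52 × 7 = 364. e_ss = 1/(1 + 364) = 0.0027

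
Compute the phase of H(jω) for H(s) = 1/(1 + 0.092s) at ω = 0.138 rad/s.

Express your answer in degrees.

Phase = -arctan(ωτ) = -arctan(0.138 × 0.092) = -0.7°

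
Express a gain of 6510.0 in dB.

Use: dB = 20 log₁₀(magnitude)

dB = 20 log₁₀(6510.0) = 76.3 dB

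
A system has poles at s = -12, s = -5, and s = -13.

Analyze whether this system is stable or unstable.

All poles are in the left half-plane. System is stable.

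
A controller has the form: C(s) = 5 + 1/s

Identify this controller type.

This is a Proportional-Integral (PI) controller.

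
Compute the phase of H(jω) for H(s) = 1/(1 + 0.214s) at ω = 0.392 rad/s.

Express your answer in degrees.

Phase = -arctan(ωτ) = -arctan(0.392 × 0.214) = -4.8°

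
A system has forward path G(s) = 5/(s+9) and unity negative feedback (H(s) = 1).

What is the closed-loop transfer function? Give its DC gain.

T(s) = G/(1+GH) = [5/(s+9)] / [1 + 5/(s+9)] = 5/(s+9+5) = 5/(s+14). DC gain = 5/14 = 0.3571.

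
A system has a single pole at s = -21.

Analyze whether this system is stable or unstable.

Pole at s = -21 is in the left half-plane. Stable.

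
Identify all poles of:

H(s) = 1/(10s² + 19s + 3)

Discriminant = 19² - 4×10×3 = 361 - 120 = 241 > 0, so two distinct real poles. Using quadratic formula: s = (-19 ± √241)/(2×10) = (-19 ± √241)/20, with √241 ≈ 15.5242. s₁ ≈ -0.1738, s₂ ≈ -1.7262. Poles: s₁ = -0.1738, s₂ = -1.7262.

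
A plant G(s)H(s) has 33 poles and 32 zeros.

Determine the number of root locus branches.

Root locus has n branches where n = number of poles = 33.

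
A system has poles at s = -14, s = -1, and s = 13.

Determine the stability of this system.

Pole(s) at s = 13 are not in the left half-plane. System is unstable.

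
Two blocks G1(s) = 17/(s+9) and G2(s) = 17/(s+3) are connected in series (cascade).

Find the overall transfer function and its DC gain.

Series: multiply transfer functions. G_eq = 17/(s+9) × 17/(s+3) = 289/((s+9)(s+3)). DC gain = 289/(9×3) = 10.7037.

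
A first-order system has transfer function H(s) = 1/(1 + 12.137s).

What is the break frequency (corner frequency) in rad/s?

Corner frequency = 1/τ = 1/12.137 = 0.082 rad/s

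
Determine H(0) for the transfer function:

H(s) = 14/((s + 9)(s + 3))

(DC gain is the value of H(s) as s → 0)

DC gain = H(0) = 14/(9 × 3) = 14/27 = 0.5185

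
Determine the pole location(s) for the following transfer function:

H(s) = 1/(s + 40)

Pole is where denominator = 0: s + 40 = 0, so s = -40.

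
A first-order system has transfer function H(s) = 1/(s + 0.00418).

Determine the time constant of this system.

For H(s) = 1/(s + 1/τ), the pole is at -1/τ = -0.00418, so τ = 1/0.00418 = 239.2 s.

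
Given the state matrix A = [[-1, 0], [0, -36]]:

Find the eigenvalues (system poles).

For diagonal matrix, eigenvalues are diagonal entries: λ₁ = -1, λ₂ = -36.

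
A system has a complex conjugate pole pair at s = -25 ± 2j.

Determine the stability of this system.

Real part of poles is -25 (< 0, left half-plane). Stable.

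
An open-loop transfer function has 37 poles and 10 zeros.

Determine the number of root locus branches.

Root locus has n branches where n = number of poles = 37.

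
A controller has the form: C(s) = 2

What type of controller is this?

This is a Proportional (P) controller.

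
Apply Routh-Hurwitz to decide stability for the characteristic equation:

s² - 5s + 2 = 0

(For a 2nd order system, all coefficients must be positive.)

Coefficients: 1, -5, 2. b=-5 not positive, so system is unstable.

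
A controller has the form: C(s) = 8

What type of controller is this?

This is a Proportional (P) controller.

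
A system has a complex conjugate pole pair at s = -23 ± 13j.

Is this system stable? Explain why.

Real part of poles is -23 (< 0, left half-plane). Stable.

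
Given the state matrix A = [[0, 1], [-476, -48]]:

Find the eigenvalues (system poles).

det(A - λI) = λ² - (-48)λ + 476 = (λ - (-34))(λ - (-14)). Eigenvalues: -34, -14.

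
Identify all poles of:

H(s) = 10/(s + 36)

Pole is where denominator = 0: s + 36 = 0, so s = -36.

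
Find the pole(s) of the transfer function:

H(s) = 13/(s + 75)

Pole is where denominator = 0: s + 75 = 0, so s = -75.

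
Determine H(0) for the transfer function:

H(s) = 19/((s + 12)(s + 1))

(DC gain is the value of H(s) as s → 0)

DC gain = H(0) = 19/(12 × 1) = 19/12 = 1.5833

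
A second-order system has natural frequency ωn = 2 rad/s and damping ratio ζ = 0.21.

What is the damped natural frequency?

ωd = ωn√(1 - ζ²) = 2√(1 - 0.21²) = 1.96 rad/s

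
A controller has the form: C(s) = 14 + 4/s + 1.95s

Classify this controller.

This is a Proportional-Integral-Derivative (PID) controller.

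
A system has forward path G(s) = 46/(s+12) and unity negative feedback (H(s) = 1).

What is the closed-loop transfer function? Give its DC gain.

T(s) = G/(1+GH) = [46/(s+12)] / [1 + 46/(s+12)] = 46/(s+12+46) = 46/(s+58). DC gain = 46/58 = 0.7931.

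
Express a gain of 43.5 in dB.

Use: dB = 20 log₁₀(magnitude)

dB = 20 log₁₀(43.5) = 32.8 dB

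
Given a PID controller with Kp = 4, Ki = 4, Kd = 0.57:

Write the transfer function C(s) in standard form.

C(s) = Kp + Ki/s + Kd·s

Substituting values: C(s) = 4 + 4/s + 0.57s = (0.57s² + 4s + 4)/s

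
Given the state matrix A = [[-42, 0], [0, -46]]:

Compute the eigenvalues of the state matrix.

For diagonal matrix, eigenvalues are diagonal entries: λ₁ = -42, λ₂ = -46.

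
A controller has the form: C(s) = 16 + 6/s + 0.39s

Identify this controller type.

This is a Proportional-Integral-Derivative (PID) controller.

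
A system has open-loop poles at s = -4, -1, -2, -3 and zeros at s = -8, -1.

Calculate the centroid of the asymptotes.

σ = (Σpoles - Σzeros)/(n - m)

σ = (Σpoles - Σzeros)/(n - m) = (-10 - (-9))/(4 - 2) = -1/2 = -0.5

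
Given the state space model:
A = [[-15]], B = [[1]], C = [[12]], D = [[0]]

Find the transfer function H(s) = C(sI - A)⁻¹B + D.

(sI - A)⁻¹ = 1/(s + 15). H(s) = 12 × 1/(s + 15) + 0 = 12/(s + 15).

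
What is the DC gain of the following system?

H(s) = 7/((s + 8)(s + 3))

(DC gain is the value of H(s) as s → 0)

DC gain = H(0) = 7/(8 × 3) = 7/24 = 0.2917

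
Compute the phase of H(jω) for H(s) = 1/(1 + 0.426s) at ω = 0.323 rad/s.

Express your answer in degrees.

Phase = -arctan(ωτ) = -arctan(0.323 × 0.426) = -7.8°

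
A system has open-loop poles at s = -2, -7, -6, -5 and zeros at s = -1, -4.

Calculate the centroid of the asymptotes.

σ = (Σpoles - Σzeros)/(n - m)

σ = (Σpoles - Σzeros)/(n - m) = (-20 - (-5))/(4 - 2) = -15/2 = -7.5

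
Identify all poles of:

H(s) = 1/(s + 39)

Pole is where denominator = 0: s + 39 = 0, so s = -39.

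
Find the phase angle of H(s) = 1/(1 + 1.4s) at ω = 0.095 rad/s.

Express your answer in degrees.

Phase = -arctan(ωτ) = -arctan(0.095 × 1.4) = -7.6°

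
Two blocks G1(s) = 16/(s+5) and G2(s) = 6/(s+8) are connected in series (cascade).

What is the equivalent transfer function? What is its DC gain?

Series: multiply transfer functions. G_eq = 16/(s+5) × 6/(s+8) = 96/((s+5)(s+8)). DC gain = 96/(5×8) = 2.4.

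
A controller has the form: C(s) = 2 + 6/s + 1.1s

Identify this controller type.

This is a Proportional-Integral-Derivative (PID) controller.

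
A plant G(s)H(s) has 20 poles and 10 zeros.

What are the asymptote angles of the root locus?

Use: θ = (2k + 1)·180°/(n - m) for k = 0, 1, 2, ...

n - m = 20 - 10 = 10. Angles: θk = (2k + 1)·180°/10 = 18°, 54°, 90°, 126°, 162°, 198°, 234°, 270°, 306°, 342°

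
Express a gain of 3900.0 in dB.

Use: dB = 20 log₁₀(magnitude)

dB = 20 log₁₀(3900.0) = 71.8 dB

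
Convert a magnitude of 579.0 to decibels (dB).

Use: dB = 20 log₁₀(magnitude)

dB = 20 log₁₀(579.0) = 55.3 dB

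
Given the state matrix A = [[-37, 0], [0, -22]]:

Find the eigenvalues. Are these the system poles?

For diagonal matrix, eigenvalues are diagonal entries: λ₁ = -37, λ₂ = -22. Eigenvalues of A = system poles.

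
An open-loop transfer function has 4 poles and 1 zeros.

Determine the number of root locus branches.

Root locus has n branches where n = number of poles = 4.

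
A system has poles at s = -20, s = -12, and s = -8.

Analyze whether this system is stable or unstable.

All poles are in the left half-plane. System is stable.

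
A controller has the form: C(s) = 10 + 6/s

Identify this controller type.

This is a Proportional-Integral (PI) controller.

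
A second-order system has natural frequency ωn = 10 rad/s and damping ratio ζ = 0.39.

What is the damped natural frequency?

ωd = ωn√(1 - ζ²) = 10√(1 - 0.39²) = 9.21 rad/s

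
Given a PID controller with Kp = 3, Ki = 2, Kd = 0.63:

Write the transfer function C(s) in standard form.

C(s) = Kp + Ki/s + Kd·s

Substituting values: C(s) = 3 + 2/s + 0.63s = (0.63s² + 3s + 2)/s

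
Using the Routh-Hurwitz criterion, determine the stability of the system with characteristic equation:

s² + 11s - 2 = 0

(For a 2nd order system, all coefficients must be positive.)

Coefficients: 1, 11, -2. c=-2 not positive, so system is unstable.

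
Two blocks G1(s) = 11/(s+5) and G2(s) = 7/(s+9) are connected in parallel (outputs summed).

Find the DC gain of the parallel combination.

Parallel: G_eq = G1 + G2. DC gain = G1(0) + G2(0) = 11/5 + 7/9 = 2.2 + 0.7778 = 2.9778.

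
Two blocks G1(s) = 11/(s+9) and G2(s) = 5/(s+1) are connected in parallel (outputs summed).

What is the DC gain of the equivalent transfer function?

Parallel: G_eq = G1 + G2. DC gain = G1(0) + G2(0) = 11/9 + 5/1 = 1.2222 + 5 = 6.2222.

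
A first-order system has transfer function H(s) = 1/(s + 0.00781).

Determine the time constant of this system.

For H(s) = 1/(s + 1/τ), the pole is at -1/τ = -0.00781, so τ = 1/0.00781 = 128 s.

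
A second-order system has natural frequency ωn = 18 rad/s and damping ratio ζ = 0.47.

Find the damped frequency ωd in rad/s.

ωd = ωn√(1 - ζ²) = 18√(1 - 0.47²) = 15.89 rad/s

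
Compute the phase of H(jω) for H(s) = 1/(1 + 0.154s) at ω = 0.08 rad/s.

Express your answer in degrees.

Phase = -arctan(ωτ) = -arctan(0.08 × 0.154) = -0.7°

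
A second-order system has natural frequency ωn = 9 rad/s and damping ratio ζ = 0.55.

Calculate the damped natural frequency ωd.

ωd = ωn√(1 - ζ²) = 9√(1 - 0.55²) = 7.52 rad/s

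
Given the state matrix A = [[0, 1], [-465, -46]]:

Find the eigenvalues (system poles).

det(A - λI) = λ² - (-46)λ + 465 = (λ - (-31))(λ - (-15)). Eigenvalues: -31, -15.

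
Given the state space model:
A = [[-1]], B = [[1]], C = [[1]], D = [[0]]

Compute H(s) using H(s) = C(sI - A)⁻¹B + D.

(sI - A)⁻¹ = 1/(s + 1). H(s) = 1 × 1/(s + 1) + 0 = 1/(s + 1).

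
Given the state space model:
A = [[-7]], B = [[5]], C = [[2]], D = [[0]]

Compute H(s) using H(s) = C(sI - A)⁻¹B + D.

(sI - A)⁻¹ = 1/(s + 7). H(s) = 2 × 5/(s + 7) + 0 = 10/(s + 7).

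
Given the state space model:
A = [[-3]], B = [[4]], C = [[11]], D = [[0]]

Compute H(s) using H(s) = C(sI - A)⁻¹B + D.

(sI - A)⁻¹ = 1/(s + 3). H(s) = 11 × 4/(s + 3) + 0 = 44/(s + 3).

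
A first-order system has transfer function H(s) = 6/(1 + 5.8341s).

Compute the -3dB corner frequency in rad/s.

Corner frequency = 1/τ = 1/5.8341 = 0.171 rad/s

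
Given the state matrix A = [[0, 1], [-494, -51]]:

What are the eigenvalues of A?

det(A - λI) = λ² - (-51)λ + 494 = (λ - (-13))(λ - (-38)). Eigenvalues: -13, -38.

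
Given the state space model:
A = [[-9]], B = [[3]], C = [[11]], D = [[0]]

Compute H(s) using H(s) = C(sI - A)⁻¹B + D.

(sI - A)⁻¹ = 1/(s + 9). H(s) = 11 × 3/(s + 9) + 0 = 33/(s + 9).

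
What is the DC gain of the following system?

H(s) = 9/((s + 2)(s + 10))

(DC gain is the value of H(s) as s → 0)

DC gain = H(0) = 9/(2 × 10) = 9/20 = 0.45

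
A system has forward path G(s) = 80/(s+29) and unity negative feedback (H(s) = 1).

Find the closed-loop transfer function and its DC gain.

T(s) = G/(1+GH) = [80/(s+29)] / [1 + 80/(s+29)] = 80/(s+29+80) = 80/(s+109). DC gain = 80/109 = 0.7339.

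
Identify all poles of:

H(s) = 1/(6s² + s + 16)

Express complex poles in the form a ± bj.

Discriminant = 1² - 4×6×16 = 1 - 384 = -383 < 0, so the poles are a complex conjugate pair s = (-1 ± j√383)/(2×6). Real part = -1/(2×6) = -1/12 ≈ -0.0833; imaginary part = ±√383/(2×6) ≈ 1.6309. Poles: s = -0.0833 ± 1.6309j.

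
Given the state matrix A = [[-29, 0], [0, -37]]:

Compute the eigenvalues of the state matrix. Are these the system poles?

For diagonal matrix, eigenvalues are diagonal entries: λ₁ = -29, λ₂ = -37. Eigenvalues of A = system poles.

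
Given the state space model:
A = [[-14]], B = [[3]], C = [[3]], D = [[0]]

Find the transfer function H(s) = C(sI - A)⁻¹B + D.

(sI - A)⁻¹ = 1/(s + 14). H(s) = 3 × 3/(s + 14) + 0 = 9/(s + 14).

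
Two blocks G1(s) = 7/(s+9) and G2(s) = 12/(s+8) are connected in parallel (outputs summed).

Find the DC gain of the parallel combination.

Parallel: G_eq = G1 + G2. DC gain = G1(0) + G2(0) = 7/9 + 12/8 = 0.7778 + 1.5 = 2.2778.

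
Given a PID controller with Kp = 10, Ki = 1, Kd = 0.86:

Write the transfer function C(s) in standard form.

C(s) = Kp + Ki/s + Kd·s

Substituting values: C(s) = 10 + 1/s + 0.86s = (0.86s² + 10s + 1)/s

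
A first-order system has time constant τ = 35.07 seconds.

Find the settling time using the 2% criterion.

For first-order system, 2% settling time ≈ 4τ = 4 × 35.07 = 140.28 s.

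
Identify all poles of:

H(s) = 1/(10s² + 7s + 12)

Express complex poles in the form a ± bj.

Discriminant = 7² - 4×10×12 = 49 - 480 = -431 < 0, so the poles are a complex conjugate pair s = (-7 ± j√431)/(2×10). Real part = -7/(2×10) = -7/20 = -0.35; imaginary part = ±√431/(2×10) ≈ 1.0380. Poles: s = -0.35 ± 1.0380j.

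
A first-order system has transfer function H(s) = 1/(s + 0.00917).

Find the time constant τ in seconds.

For H(s) = 1/(s + 1/τ), the pole is at -1/τ = -0.00917, so τ = 1/0.00917 = 109.1 s.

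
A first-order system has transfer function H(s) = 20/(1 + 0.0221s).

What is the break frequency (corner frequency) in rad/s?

Corner frequency = 1/τ = 1/0.0221 = 45.249 rad/s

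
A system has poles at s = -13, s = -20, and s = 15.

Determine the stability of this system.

Pole(s) at s = 15 are not in the left half-plane. System is unstable.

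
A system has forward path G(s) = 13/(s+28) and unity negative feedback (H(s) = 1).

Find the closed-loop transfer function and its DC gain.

T(s) = G/(1+GH) = [13/(s+28)] / [1 + 13/(s+28)] = 13/(s+28+13) = 13/(s+41). DC gain = 13/41 = 0.3171.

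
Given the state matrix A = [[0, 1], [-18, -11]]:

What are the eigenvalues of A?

det(A - λI) = λ² - (-11)λ + 18 = (λ - (-2))(λ - (-9)). Eigenvalues: -2, -9.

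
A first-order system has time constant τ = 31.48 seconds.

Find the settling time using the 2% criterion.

For first-order system, 2% settling time ≈ 4τ = 4 × 31.48 = 125.92 s.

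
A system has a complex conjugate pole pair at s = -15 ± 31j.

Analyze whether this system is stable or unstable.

Real part of poles is -15 (< 0, left half-plane). Stable.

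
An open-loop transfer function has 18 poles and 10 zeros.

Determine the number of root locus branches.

Root locus has n branches where n = number of poles = 18.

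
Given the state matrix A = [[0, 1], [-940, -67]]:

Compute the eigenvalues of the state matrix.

det(A - λI) = λ² - (-67)λ + 940 = (λ - (-47))(λ - (-20)). Eigenvalues: -47, -20.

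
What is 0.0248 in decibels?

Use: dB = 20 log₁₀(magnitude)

dB = 20 log₁₀(0.0248) = -32.1 dB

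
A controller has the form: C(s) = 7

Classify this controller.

This is a Proportional (P) controller.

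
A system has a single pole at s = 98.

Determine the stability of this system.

Pole at s = 98 is in the right half-plane. Unstable.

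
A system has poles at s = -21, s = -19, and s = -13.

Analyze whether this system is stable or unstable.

All poles are in the left half-plane. System is stable.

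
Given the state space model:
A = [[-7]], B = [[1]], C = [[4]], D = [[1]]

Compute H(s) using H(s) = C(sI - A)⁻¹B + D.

(sI - A)⁻¹ = 1/(s + 7). H(s) = 4×1/(s + 7) + 1 = (s + 11)/(s + 7).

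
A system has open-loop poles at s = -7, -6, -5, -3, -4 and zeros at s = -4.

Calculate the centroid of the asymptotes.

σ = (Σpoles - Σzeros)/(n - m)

σ = (Σpoles - Σzeros)/(n - m) = (-25 - (-4))/(5 - 1) = -21/4 = -5.25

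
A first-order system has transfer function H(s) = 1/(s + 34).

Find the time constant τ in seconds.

For H(s) = 1/(s + 1/τ), the pole is at -1/τ = -34, so τ = 1/34 = 0.0294 s.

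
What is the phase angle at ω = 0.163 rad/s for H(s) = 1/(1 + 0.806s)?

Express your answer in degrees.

Phase = -arctan(ωτ) = -arctan(0.163 × 0.806) = -7.5°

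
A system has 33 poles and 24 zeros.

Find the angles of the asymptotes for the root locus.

n - m = 33 - 24 = 9. Angles: θk = (2k + 1)·180°/9 = 20°, 60°, 100°, 140°, 180°, 220°, 260°, 300°, 340°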